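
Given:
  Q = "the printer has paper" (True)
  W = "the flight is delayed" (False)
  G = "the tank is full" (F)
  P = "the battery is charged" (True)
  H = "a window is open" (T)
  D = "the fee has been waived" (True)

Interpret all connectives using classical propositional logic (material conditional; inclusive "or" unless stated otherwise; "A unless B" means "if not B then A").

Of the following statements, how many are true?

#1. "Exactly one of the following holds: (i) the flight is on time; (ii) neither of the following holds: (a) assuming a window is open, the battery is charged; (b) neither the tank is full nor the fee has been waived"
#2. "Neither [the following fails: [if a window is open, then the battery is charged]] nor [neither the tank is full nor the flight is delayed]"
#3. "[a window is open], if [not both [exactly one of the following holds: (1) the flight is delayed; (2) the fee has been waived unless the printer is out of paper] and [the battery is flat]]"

#1: In symbols: ¬W ⊕ ((H → P) ↓ (G ↓ D))

¬W = ¬F = T
H → P = T → T = T
G ↓ D = F ↓ T = F
(H → P) ↓ (G ↓ D) = T ↓ F = F
¬W ⊕ ((H → P) ↓ (G ↓ D)) = T ⊕ F = T
Thus #1 is true.

#2: This is ¬(H → P) ↓ (G ↓ W).

H → P = T → T = T
¬(H → P) = ¬T = F
G ↓ W = F ↓ F = T
¬(H → P) ↓ (G ↓ W) = F ↓ T = F
So #2 is false.

#3: Formalization: ((W ⊕ (D ∨ ¬Q)) ↑ ¬P) → H

¬Q = ¬T = F
D ∨ ¬Q = T ∨ F = T
W ⊕ (D ∨ ¬Q) = F ⊕ T = T
¬P = ¬T = F
(W ⊕ (D ∨ ¬Q)) ↑ ¬P = T ↑ F = T
((W ⊕ (D ∨ ¬Q)) ↑ ¬P) → H = T → T = T
So #3 is true.

Count: 2.

2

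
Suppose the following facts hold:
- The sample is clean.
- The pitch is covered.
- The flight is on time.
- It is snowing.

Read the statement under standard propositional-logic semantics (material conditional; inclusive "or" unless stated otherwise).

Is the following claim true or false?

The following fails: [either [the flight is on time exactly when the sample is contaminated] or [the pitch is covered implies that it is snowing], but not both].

false

Let Q = "the flight is delayed" (F), N = "the sample is contaminated" (F), P = "the pitch is covered" (T), K = "it is snowing" (T).
Parsed as ~((~Q <-> N) xor (P -> K))

~Q = ~F = T
~Q <-> N = T <-> F = F
P -> K = T -> T = T
(~Q <-> N) xor (P -> K) = F xor T = T
~((~Q <-> N) xor (P -> K)) = ~T = F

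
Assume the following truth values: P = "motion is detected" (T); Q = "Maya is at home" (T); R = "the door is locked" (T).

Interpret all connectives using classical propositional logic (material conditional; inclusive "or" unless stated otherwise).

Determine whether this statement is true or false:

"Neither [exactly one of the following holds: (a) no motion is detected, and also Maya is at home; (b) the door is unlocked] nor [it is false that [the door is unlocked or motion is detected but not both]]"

In symbols: ((~P & Q) xor ~R) nor ~(~R xor P)

~P = ~T = F
~P & Q = F & T = F
~R = ~T = F
(~P & Q) xor ~R = F xor F = F
~R = ~T = F
~R xor P = F xor T = T
~(~R xor P) = ~T = F
((~P & Q) xor ~R) nor ~(~R xor P) = F nor F = T

true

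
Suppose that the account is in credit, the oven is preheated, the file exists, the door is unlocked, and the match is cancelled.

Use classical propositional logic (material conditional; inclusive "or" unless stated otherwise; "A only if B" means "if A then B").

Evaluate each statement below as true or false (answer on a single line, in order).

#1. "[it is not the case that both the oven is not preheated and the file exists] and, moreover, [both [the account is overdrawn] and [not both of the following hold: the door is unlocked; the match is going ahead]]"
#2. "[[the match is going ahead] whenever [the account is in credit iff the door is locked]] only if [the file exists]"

#1 false; #2 true

Let U = "the oven is preheated" (T), P = "the file exists" (T), N = "the account is overdrawn" (F), W = "the door is locked" (F), Q = "the match is cancelled" (T).

#1: This is (~U nand P) & (N & (~W nand ~Q)).

~U = ~T = F
~U nand P = F nand T = T
~W = ~F = T
~Q = ~T = F
~W nand ~Q = T nand F = T
N & (~W nand ~Q) = F & T = F
(~U nand P) & (N & (~W nand ~Q)) = T & F = F
Thus #1 is false.

#2: This is ((~N <-> W) -> ~Q) -> P.

~N = ~F = T
~N <-> W = T <-> F = F
~Q = ~T = F
(~N <-> W) -> ~Q = F -> F = T
((~N <-> W) -> ~Q) -> P = T -> T = T
So #2 is true.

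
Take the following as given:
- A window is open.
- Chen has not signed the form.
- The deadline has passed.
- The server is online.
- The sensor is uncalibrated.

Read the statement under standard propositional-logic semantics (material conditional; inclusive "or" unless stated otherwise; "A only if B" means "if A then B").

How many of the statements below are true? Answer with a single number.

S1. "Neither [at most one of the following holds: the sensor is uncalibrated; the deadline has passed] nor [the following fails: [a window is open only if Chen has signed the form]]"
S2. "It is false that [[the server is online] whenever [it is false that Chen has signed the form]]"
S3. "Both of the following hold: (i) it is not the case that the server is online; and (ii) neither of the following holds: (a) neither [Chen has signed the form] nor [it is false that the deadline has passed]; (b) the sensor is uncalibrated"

Let G = "the sensor is calibrated" (False), P = "the deadline has passed" (True), N = "a window is open" (True), M = "Chen has signed the form" (False), K = "the server is online" (True).

S1: Formalization: (not G nand P) nor not (N -> M)

not G = not False = True
not G nand P = True nand True = False
N -> M = True -> False = False
not (N -> M) = not False = True
(not G nand P) nor not (N -> M) = False nor True = False
Hence S1 is false.

S2: In symbols: not (not M -> K)

not M = not False = True
not M -> K = True -> True = True
not (not M -> K) = not True = False
Hence S2 is false.

S3: Parsed as not K and ((M nor not P) nor not G)

not K = not True = False
not P = not True = False
M nor not P = False nor False = True
not G = not False = True
(M nor not P) nor not G = True nor True = False
not K and ((M nor not P) nor not G) = False and False = False
Thus S3 is false.

Count: 0.

0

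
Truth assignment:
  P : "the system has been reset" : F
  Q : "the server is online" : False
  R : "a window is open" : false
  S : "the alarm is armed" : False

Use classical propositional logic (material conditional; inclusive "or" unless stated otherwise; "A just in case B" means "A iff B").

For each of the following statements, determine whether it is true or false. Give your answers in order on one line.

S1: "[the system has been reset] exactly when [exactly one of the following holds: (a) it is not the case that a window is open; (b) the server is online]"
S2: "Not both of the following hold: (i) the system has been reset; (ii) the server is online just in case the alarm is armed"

S1: This is P iff (not R xor Q).

not R = not False = True
not R xor Q = True xor False = True
P iff (not R xor Q) = False iff True = False
Hence S1 is false.

S2: In symbols: P nand (Q iff S)

Q iff S = False iff False = True
P nand (Q iff S) = False nand True = True
Hence S2 is true.

S1 False, S2 True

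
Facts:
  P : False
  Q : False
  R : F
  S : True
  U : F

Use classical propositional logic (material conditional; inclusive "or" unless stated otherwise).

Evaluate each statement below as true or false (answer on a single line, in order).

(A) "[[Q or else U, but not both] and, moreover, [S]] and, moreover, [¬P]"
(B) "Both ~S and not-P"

(A) False; (B) False

(A): In symbols: ((Q ⊕ U) ∧ S) ∧ ¬P

Q ⊕ U = F ⊕ F = F
(Q ⊕ U) ∧ S = F ∧ T = F
¬P = ¬F = T
((Q ⊕ U) ∧ S) ∧ ¬P = F ∧ T = F
So (A) is false.

(B): Parsed as ¬S ∧ ¬P

¬S = ¬T = F
¬P = ¬F = T
¬S ∧ ¬P = F ∧ T = F
Thus (B) is false.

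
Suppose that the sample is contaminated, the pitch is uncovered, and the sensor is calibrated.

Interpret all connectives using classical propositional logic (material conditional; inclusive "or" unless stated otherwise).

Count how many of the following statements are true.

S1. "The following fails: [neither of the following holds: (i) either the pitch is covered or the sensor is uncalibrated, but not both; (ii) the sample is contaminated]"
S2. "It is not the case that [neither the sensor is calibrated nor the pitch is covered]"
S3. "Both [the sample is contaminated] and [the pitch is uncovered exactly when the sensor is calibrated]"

Let Q = "the pitch is covered" (F), R = "the sensor is calibrated" (T), P = "the sample is contaminated" (T).

S1: In symbols: ~((Q xor ~R) nor P)

~R = ~T = F
Q xor ~R = F xor F = F
(Q xor ~R) nor P = F nor T = F
~((Q xor ~R) nor P) = ~F = T
Thus S1 is true.

S2: In symbols: ~(R nor Q)

R nor Q = T nor F = F
~(R nor Q) = ~F = T
Thus S2 is true.

S3: Parsed as P & (~Q <-> R)

~Q = ~F = T
~Q <-> R = T <-> T = T
P & (~Q <-> R) = T & T = T
Hence S3 is true.

3 of the 3 statements are true (S1, S2, S3).

3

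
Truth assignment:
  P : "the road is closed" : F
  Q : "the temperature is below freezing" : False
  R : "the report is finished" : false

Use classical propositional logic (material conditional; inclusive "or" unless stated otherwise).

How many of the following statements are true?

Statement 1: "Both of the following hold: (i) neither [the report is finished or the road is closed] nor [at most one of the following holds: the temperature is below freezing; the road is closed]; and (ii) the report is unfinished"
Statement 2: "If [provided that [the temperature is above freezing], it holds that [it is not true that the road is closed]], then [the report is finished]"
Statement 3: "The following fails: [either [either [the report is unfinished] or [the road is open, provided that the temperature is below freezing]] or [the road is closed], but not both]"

0

Statement 1: In symbols: ((R | P) nor (Q nand P)) & ~R

R | P = F | F = F
Q nand P = F nand F = T
(R | P) nor (Q nand P) = F nor T = F
~R = ~F = T
((R | P) nor (Q nand P)) & ~R = F & T = F
So Statement 1 is false.

Statement 2: This is (~Q -> ~P) -> R.

~Q = ~F = T
~P = ~F = T
~Q -> ~P = T -> T = T
(~Q -> ~P) -> R = T -> F = F
Thus Statement 2 is false.

Statement 3: Parsed as ~((~R | (Q -> ~P)) xor P)

~R = ~F = T
~P = ~F = T
Q -> ~P = F -> T = T
~R | (Q -> ~P) = T | T = T
(~R | (Q -> ~P)) xor P = T xor F = T
~((~R | (Q -> ~P)) xor P) = ~T = F
Hence Statement 3 is false.

0 of the 3 statements are true (none).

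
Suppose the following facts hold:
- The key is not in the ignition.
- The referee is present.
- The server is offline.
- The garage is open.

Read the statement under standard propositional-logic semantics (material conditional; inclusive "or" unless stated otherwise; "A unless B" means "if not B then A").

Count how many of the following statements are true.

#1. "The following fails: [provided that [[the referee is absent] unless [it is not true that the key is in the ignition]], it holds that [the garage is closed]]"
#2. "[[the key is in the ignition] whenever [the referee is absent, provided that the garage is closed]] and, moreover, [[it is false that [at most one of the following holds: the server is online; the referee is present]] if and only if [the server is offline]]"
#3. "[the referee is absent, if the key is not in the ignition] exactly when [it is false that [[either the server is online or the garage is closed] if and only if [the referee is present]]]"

Let Q = "the referee is present" (T), P = "the key is in the ignition" (F), S = "the garage is closed" (F), R = "the server is online" (F).

#1: This is ~((~Q | ~P) -> S).

~Q = ~T = F
~P = ~F = T
~Q | ~P = F | T = T
(~Q | ~P) -> S = T -> F = F
~((~Q | ~P) -> S) = ~F = T
Thus #1 is true.

#2: This is ((S -> ~Q) -> P) & (~(R nand Q) <-> ~R).

~Q = ~T = F
S -> ~Q = F -> F = T
(S -> ~Q) -> P = T -> F = F
R nand Q = F nand T = T
~(R nand Q) = ~T = F
~R = ~F = T
~(R nand Q) <-> ~R = F <-> T = F
((S -> ~Q) -> P) & (~(R nand Q) <-> ~R) = F & F = F
Hence #2 is false.

#3: Formalization: (~P -> ~Q) <-> ~((R | S) <-> Q)

~P = ~F = T
~Q = ~T = F
~P -> ~Q = T -> F = F
R | S = F | F = F
(R | S) <-> Q = F <-> T = F
~((R | S) <-> Q) = ~F = T
(~P -> ~Q) <-> ~((R | S) <-> Q) = F <-> T = F
Thus #3 is false.

Count: 1.

1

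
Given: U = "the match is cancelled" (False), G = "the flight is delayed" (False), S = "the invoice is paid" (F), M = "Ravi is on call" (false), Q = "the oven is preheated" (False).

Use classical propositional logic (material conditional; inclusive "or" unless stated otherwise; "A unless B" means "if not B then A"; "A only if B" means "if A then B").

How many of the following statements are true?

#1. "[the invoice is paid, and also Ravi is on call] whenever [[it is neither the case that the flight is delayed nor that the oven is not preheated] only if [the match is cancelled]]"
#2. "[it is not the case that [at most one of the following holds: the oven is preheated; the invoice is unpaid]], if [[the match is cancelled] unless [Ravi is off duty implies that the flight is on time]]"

#1: Formalization: ((G nor not Q) -> U) -> (S and M)

not Q = not False = True
G nor not Q = False nor True = False
(G nor not Q) -> U = False -> False = True
S and M = False and False = False
((G nor not Q) -> U) -> (S and M) = True -> False = False
Hence #1 is false.

#2: This is (U or (not M -> not G)) -> not (Q nand not S).

not M = not False = True
not G = not False = True
not M -> not G = True -> True = True
U or (not M -> not G) = False or True = True
not S = not False = True
Q nand not S = False nand True = True
not (Q nand not S) = not True = False
(U or (not M -> not G)) -> not (Q nand not S) = True -> False = False
So #2 is false.

0 of the 2 statements are true (none).

0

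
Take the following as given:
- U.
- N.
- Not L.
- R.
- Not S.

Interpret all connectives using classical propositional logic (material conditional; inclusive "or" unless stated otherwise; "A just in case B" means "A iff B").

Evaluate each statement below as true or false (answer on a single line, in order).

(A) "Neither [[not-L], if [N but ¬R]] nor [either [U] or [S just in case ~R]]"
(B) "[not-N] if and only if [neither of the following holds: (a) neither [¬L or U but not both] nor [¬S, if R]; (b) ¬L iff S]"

(A) False; (B) False

(A): In symbols: ((N ∧ ¬R) → ¬L) ↓ (U ∨ (S ↔ ¬R))

¬R = ¬T = F
N ∧ ¬R = T ∧ F = F
¬L = ¬F = T
(N ∧ ¬R) → ¬L = F → T = T
¬R = ¬T = F
S ↔ ¬R = F ↔ F = T
U ∨ (S ↔ ¬R) = T ∨ T = T
((N ∧ ¬R) → ¬L) ↓ (U ∨ (S ↔ ¬R)) = T ↓ T = F
Thus (A) is false.

(B): In symbols: ¬N ↔ (((¬L ⊕ U) ↓ (R → ¬S)) ↓ (¬L ↔ S))

¬N = ¬T = F
¬L = ¬F = T
¬L ⊕ U = T ⊕ T = F
¬S = ¬F = T
R → ¬S = T → T = T
(¬L ⊕ U) ↓ (R → ¬S) = F ↓ T = F
¬L = ¬F = T
¬L ↔ S = T ↔ F = F
((¬L ⊕ U) ↓ (R → ¬S)) ↓ (¬L ↔ S) = F ↓ F = T
¬N ↔ (((¬L ⊕ U) ↓ (R → ¬S)) ↓ (¬L ↔ S)) = F ↔ T = F
So (B) is false.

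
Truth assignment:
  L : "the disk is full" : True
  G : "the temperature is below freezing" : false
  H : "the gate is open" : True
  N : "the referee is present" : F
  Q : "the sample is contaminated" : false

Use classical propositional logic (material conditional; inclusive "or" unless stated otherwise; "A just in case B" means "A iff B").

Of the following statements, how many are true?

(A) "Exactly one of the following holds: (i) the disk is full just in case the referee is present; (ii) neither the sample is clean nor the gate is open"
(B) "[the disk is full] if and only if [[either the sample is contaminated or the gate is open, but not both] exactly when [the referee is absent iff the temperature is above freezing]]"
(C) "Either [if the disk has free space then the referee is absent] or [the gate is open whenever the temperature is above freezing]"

(A): This is (L ↔ N) ⊕ (¬Q ↓ H).

L ↔ N = T ↔ F = F
¬Q = ¬F = T
¬Q ↓ H = T ↓ T = F
(L ↔ N) ⊕ (¬Q ↓ H) = F ⊕ F = F
Hence (A) is false.

(B): Formalization: L ↔ ((Q ⊕ H) ↔ (¬N ↔ ¬G))

Q ⊕ H = F ⊕ T = T
¬N = ¬F = T
¬G = ¬F = T
¬N ↔ ¬G = T ↔ T = T
(Q ⊕ H) ↔ (¬N ↔ ¬G) = T ↔ T = T
L ↔ ((Q ⊕ H) ↔ (¬N ↔ ¬G)) = T ↔ T = T
Thus (B) is true.

(C): This is (¬L → ¬N) ∨ (¬G → H).

¬L = ¬T = F
¬N = ¬F = T
¬L → ¬N = F → T = T
¬G = ¬F = T
¬G → H = T → T = T
(¬L → ¬N) ∨ (¬G → H) = T ∨ T = T
Hence (C) is true.

2 of the 3 statements are true.

2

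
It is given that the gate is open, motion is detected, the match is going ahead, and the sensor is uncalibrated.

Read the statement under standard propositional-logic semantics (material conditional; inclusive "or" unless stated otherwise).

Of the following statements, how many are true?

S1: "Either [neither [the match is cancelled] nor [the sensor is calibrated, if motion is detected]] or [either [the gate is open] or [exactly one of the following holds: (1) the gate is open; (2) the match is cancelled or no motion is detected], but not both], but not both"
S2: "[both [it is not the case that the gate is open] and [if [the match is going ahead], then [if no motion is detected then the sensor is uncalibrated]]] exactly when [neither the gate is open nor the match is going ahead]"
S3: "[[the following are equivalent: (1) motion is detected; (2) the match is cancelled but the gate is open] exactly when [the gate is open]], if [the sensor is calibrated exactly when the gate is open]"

3

Let H = "the match is cancelled" (F), U = "motion is detected" (T), N = "the sensor is calibrated" (F), D = "the gate is open" (T).

S1: Parsed as (H nor (U -> N)) xor (D xor (D xor (H | ~U)))

U -> N = T -> F = F
H nor (U -> N) = F nor F = T
~U = ~T = F
H | ~U = F | F = F
D xor (H | ~U) = T xor F = T
D xor (D xor (H | ~U)) = T xor T = F
(H nor (U -> N)) xor (D xor (D xor (H | ~U))) = T xor F = T
Hence S1 is true.

S2: Formalization: (~D & (~H -> (~U -> ~N))) <-> (D nor ~H)

~D = ~T = F
~H = ~F = T
~U = ~T = F
~N = ~F = T
~U -> ~N = F -> T = T
~H -> (~U -> ~N) = T -> T = T
~D & (~H -> (~U -> ~N)) = F & T = F
~H = ~F = T
D nor ~H = T nor T = F
(~D & (~H -> (~U -> ~N))) <-> (D nor ~H) = F <-> F = T
Hence S2 is true.

S3: This is (N <-> D) -> ((U <-> (H & D)) <-> D).

N <-> D = F <-> T = F
H & D = F & T = F
U <-> (H & D) = T <-> F = F
(U <-> (H & D)) <-> D = F <-> T = F
(N <-> D) -> ((U <-> (H & D)) <-> D) = F -> F = T
Hence S3 is true.

Count: 3.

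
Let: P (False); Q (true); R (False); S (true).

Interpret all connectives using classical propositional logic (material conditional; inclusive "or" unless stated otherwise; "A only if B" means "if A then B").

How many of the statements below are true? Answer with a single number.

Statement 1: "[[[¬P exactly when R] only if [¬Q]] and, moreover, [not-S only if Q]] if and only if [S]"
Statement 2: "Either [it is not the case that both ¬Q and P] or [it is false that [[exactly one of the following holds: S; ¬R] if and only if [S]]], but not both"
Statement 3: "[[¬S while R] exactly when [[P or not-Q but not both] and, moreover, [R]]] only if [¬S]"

1

Statement 1: Parsed as (((¬P ↔ R) → ¬Q) ∧ (¬S → Q)) ↔ S

¬P = ¬F = T
¬P ↔ R = T ↔ F = F
¬Q = ¬T = F
(¬P ↔ R) → ¬Q = F → F = T
¬S = ¬T = F
¬S → Q = F → T = T
((¬P ↔ R) → ¬Q) ∧ (¬S → Q) = T ∧ T = T
(((¬P ↔ R) → ¬Q) ∧ (¬S → Q)) ↔ S = T ↔ T = T
Thus Statement 1 is true.

Statement 2: Formalization: (¬Q ↑ P) ⊕ ¬((S ⊕ ¬R) ↔ S)

¬Q = ¬T = F
¬Q ↑ P = F ↑ F = T
¬R = ¬F = T
S ⊕ ¬R = T ⊕ T = F
(S ⊕ ¬R) ↔ S = F ↔ T = F
¬((S ⊕ ¬R) ↔ S) = ¬F = T
(¬Q ↑ P) ⊕ ¬((S ⊕ ¬R) ↔ S) = T ⊕ T = F
Hence Statement 2 is false.

Statement 3: Parsed as ((¬S ∧ R) ↔ ((P ⊕ ¬Q) ∧ R)) → ¬S

¬S = ¬T = F
¬S ∧ R = F ∧ F = F
¬Q = ¬T = F
P ⊕ ¬Q = F ⊕ F = F
(P ⊕ ¬Q) ∧ R = F ∧ F = F
(¬S ∧ R) ↔ ((P ⊕ ¬Q) ∧ R) = F ↔ F = T
¬S = ¬T = F
((¬S ∧ R) ↔ ((P ⊕ ¬Q) ∧ R)) → ¬S = T → F = F
Hence Statement 3 is false.

1 of the 3 statements is true.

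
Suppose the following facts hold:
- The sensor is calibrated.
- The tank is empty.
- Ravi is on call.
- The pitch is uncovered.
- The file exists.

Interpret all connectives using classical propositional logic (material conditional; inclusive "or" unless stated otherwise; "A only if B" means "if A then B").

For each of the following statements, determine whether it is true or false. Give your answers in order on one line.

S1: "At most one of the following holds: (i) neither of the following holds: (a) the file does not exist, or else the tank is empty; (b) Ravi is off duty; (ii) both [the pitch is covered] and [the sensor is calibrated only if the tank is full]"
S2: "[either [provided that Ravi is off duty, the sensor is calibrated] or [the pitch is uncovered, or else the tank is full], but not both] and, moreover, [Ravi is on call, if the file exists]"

S1 T; S2 F

Let D = "the file exists" (T), R = "the tank is full" (F), P = "Ravi is on call" (T), S = "the pitch is covered" (F), L = "the sensor is calibrated" (T).

S1: This is ((¬D ∨ ¬R) ↓ ¬P) ↑ (S ∧ (L → R)).

¬D = ¬T = F
¬R = ¬F = T
¬D ∨ ¬R = F ∨ T = T
¬P = ¬T = F
(¬D ∨ ¬R) ↓ ¬P = T ↓ F = F
L → R = T → F = F
S ∧ (L → R) = F ∧ F = F
((¬D ∨ ¬R) ↓ ¬P) ↑ (S ∧ (L → R)) = F ↑ F = T
Thus S1 is true.

S2: Formalization: ((¬P → L) ⊕ (¬S ∨ R)) ∧ (D → P)

¬P = ¬T = F
¬P → L = F → T = T
¬S = ¬F = T
¬S ∨ R = T ∨ F = T
(¬P → L) ⊕ (¬S ∨ R) = T ⊕ T = F
D → P = T → T = T
((¬P → L) ⊕ (¬S ∨ R)) ∧ (D → P) = F ∧ T = F
Thus S2 is false.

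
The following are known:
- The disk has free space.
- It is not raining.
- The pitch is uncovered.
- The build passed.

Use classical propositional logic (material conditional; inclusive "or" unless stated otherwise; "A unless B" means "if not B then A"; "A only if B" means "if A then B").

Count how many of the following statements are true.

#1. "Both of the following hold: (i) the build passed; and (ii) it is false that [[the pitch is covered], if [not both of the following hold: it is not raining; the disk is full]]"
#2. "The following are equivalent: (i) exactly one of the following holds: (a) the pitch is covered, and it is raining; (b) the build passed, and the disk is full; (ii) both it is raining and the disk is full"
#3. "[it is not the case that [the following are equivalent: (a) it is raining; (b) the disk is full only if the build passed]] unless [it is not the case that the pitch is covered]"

3

Let S = "the build passed" (True), P = "it is raining" (False), G = "the disk is full" (False), U = "the pitch is covered" (False).

#1: In symbols: S and not ((not P nand G) -> U)

not P = not False = True
not P nand G = True nand False = True
(not P nand G) -> U = True -> False = False
not ((not P nand G) -> U) = not False = True
S and not ((not P nand G) -> U) = True and True = True
Thus #1 is true.

#2: In symbols: ((U and P) xor (S and G)) iff (P and G)

U and P = False and False = False
S and G = True and False = False
(U and P) xor (S and G) = False xor False = False
P and G = False and False = False
((U and P) xor (S and G)) iff (P and G) = False iff False = True
Thus #2 is true.

#3: Parsed as not (P iff (G -> S)) or not U

G -> S = False -> True = True
P iff (G -> S) = False iff True = False
not (P iff (G -> S)) = not False = True
not U = not False = True
not (P iff (G -> S)) or not U = True or True = True
Hence #3 is true.

Count: 3.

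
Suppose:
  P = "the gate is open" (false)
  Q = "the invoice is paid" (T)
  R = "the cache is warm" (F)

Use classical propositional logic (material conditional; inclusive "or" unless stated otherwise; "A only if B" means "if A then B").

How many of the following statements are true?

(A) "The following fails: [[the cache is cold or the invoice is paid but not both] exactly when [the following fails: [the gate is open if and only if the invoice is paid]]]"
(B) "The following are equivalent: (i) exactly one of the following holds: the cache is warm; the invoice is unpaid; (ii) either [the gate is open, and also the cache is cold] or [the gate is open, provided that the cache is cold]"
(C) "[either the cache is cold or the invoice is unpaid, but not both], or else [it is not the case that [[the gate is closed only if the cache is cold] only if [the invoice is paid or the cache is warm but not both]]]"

(A): This is not ((not R xor Q) iff not (P iff Q)).

not R = not False = True
not R xor Q = True xor True = False
P iff Q = False iff True = False
not (P iff Q) = not False = True
(not R xor Q) iff not (P iff Q) = False iff True = False
not ((not R xor Q) iff not (P iff Q)) = not False = True
Thus (A) is true.

(B): This is (R xor not Q) iff ((P and not R) or (not R -> P)).

not Q = not True = False
R xor not Q = False xor False = False
not R = not False = True
P and not R = False and True = False
not R = not False = True
not R -> P = True -> False = False
(P and not R) or (not R -> P) = False or False = False
(R xor not Q) iff ((P and not R) or (not R -> P)) = False iff False = True
Hence (B) is true.

(C): Formalization: (not R xor not Q) or not ((not P -> not R) -> (Q xor R))

not R = not False = True
not Q = not True = False
not R xor not Q = True xor False = True
not P = not False = True
not R = not False = True
not P -> not R = True -> True = True
Q xor R = True xor False = True
(not P -> not R) -> (Q xor R) = True -> True = True
not ((not P -> not R) -> (Q xor R)) = not True = False
(not R xor not Q) or not ((not P -> not R) -> (Q xor R)) = True or False = True
So (C) is true.

Count: 3.

3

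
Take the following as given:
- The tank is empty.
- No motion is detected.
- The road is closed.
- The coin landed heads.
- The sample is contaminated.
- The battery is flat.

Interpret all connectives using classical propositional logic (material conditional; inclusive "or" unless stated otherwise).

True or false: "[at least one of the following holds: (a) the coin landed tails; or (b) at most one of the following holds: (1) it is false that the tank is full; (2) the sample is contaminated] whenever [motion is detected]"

Let U = "motion is detected" (False), R = "the coin landed heads" (True), P = "the tank is full" (False), K = "the sample is contaminated" (True).
Formalization: U -> (not R or (not P nand K))

not R = not True = False
not P = not False = True
not P nand K = True nand True = False
not R or (not P nand K) = False or False = False
U -> (not R or (not P nand K)) = False -> False = True

True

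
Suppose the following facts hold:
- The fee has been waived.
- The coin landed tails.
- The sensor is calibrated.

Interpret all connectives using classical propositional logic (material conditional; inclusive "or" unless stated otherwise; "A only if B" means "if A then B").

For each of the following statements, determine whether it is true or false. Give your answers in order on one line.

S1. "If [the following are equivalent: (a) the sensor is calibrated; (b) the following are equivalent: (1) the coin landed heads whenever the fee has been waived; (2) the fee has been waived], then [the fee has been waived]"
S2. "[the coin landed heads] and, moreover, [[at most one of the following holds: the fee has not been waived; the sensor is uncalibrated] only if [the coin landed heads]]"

Let R = "the sensor is calibrated" (T), P = "the fee has been waived" (T), Q = "the coin landed heads" (F).

S1: Parsed as (R ↔ ((P → Q) ↔ P)) → P

P → Q = T → F = F
(P → Q) ↔ P = F ↔ T = F
R ↔ ((P → Q) ↔ P) = T ↔ F = F
(R ↔ ((P → Q) ↔ P)) → P = F → T = T
So S1 is true.

S2: In symbols: Q ∧ ((¬P ↑ ¬R) → Q)

¬P = ¬T = F
¬R = ¬T = F
¬P ↑ ¬R = F ↑ F = T
(¬P ↑ ¬R) → Q = T → F = F
Q ∧ ((¬P ↑ ¬R) → Q) = F ∧ F = F
Thus S2 is false.

S1 T; S2 F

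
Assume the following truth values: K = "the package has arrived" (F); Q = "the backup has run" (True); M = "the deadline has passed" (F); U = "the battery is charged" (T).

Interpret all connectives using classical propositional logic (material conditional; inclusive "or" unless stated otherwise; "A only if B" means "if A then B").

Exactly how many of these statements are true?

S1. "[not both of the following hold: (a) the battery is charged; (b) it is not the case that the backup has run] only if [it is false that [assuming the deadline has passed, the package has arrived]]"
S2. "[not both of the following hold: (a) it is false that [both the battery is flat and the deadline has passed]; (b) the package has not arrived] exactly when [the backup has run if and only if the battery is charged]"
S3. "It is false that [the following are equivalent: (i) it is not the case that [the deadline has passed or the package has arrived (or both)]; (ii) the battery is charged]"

0

S1: Parsed as (U ↑ ¬Q) → ¬(M → K)

¬Q = ¬T = F
U ↑ ¬Q = T ↑ F = T
M → K = F → F = T
¬(M → K) = ¬T = F
(U ↑ ¬Q) → ¬(M → K) = T → F = F
Hence S1 is false.

S2: Formalization: (¬(¬U ∧ M) ↑ ¬K) ↔ (Q ↔ U)

¬U = ¬T = F
¬U ∧ M = F ∧ F = F
¬(¬U ∧ M) = ¬F = T
¬K = ¬F = T
¬(¬U ∧ M) ↑ ¬K = T ↑ T = F
Q ↔ U = T ↔ T = T
(¬(¬U ∧ M) ↑ ¬K) ↔ (Q ↔ U) = F ↔ T = F
So S2 is false.

S3: Parsed as ¬(¬(M ∨ K) ↔ U)

M ∨ K = F ∨ F = F
¬(M ∨ K) = ¬F = T
¬(M ∨ K) ↔ U = T ↔ T = T
¬(¬(M ∨ K) ↔ U) = ¬T = F
Hence S3 is false.

0 of the 3 statements are true (none).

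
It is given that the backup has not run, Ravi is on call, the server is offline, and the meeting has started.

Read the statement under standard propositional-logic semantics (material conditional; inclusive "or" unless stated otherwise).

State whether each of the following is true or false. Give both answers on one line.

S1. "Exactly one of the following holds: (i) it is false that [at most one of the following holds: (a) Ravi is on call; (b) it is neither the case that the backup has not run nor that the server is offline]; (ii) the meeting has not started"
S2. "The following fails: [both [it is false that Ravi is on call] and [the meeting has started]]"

S1 false / S2 true

Let M = "Ravi is on call" (True), K = "the backup has run" (False), D = "the server is online" (False), P = "the meeting has started" (True).

S1: In symbols: not (M nand (not K nor not D)) xor not P

not K = not False = True
not D = not False = True
not K nor not D = True nor True = False
M nand (not K nor not D) = True nand False = True
not (M nand (not K nor not D)) = not True = False
not P = not True = False
not (M nand (not K nor not D)) xor not P = False xor False = False
So S1 is false.

S2: In symbols: not (not M and P)

not M = not True = False
not M and P = False and True = False
not (not M and P) = not False = True
So S2 is true.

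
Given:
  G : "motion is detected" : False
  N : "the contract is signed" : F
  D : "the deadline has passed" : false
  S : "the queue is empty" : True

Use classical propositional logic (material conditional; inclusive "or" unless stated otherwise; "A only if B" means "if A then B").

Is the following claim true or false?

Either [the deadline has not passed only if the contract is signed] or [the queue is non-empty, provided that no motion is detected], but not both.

In symbols: (~D -> N) xor (~G -> ~S)

~D = ~F = T
~D -> N = T -> F = F
~G = ~F = T
~S = ~T = F
~G -> ~S = T -> F = F
(~D -> N) xor (~G -> ~S) = F xor F = F

False.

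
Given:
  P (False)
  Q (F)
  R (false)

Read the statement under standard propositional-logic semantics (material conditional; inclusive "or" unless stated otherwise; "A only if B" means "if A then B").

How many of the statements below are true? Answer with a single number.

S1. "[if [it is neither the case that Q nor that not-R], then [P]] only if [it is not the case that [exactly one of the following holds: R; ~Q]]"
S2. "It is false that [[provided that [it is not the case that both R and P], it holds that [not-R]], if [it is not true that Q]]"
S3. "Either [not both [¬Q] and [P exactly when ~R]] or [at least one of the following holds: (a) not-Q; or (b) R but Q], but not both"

S1: Parsed as ((Q nor not R) -> P) -> not (R xor not Q)

not R = not False = True
Q nor not R = False nor True = False
(Q nor not R) -> P = False -> False = True
not Q = not False = True
R xor not Q = False xor True = True
not (R xor not Q) = not True = False
((Q nor not R) -> P) -> not (R xor not Q) = True -> False = False
So S1 is false.

S2: Formalization: not (not Q -> ((R nand P) -> not R))

not Q = not False = True
R nand P = False nand False = True
not R = not False = True
(R nand P) -> not R = True -> True = True
not Q -> ((R nand P) -> not R) = True -> True = True
not (not Q -> ((R nand P) -> not R)) = not True = False
Hence S2 is false.

S3: Formalization: (not Q nand (P iff not R)) xor (not Q or (R and Q))

not Q = not False = True
not R = not False = True
P iff not R = False iff True = False
not Q nand (P iff not R) = True nand False = True
not Q = not False = True
R and Q = False and False = False
not Q or (R and Q) = True or False = True
(not Q nand (P iff not R)) xor (not Q or (R and Q)) = True xor True = False
Thus S3 is false.

True statements: 0 (none).

0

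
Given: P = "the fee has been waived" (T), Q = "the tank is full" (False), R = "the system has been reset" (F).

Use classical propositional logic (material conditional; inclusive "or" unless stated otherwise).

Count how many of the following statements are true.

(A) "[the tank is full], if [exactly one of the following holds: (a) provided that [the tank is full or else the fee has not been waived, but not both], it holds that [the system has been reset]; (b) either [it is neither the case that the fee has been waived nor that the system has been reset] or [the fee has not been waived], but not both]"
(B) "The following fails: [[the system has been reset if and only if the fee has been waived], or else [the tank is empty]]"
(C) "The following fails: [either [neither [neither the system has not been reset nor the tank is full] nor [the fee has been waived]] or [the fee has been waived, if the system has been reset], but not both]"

(A): This is (((Q xor not P) -> R) xor ((P nor R) xor not P)) -> Q.

not P = not True = False
Q xor not P = False xor False = False
(Q xor not P) -> R = False -> False = True
P nor R = True nor False = False
not P = not True = False
(P nor R) xor not P = False xor False = False
((Q xor not P) -> R) xor ((P nor R) xor not P) = True xor False = True
(((Q xor not P) -> R) xor ((P nor R) xor not P)) -> Q = True -> False = False
Hence (A) is false.

(B): Formalization: not ((R iff P) or not Q)

R iff P = False iff True = False
not Q = not False = True
(R iff P) or not Q = False or True = True
not ((R iff P) or not Q) = not True = False
Hence (B) is false.

(C): This is not (((not R nor Q) nor P) xor (R -> P)).

not R = not False = True
not R nor Q = True nor False = False
(not R nor Q) nor P = False nor True = False
R -> P = False -> True = True
((not R nor Q) nor P) xor (R -> P) = False xor True = True
not (((not R nor Q) nor P) xor (R -> P)) = not True = False
Thus (C) is false.

True statements: 0 (none).

0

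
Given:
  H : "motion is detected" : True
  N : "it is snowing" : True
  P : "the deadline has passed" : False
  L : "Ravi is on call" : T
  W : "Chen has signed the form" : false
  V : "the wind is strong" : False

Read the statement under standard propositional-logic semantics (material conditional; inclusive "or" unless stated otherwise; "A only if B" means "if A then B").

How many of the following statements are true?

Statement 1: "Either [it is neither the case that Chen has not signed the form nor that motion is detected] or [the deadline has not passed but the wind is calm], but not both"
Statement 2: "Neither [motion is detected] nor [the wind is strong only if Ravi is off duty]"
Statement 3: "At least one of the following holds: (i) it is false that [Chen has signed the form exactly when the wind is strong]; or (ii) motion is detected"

2

Statement 1: This is (not W nor H) xor (not P and not V).

not W = not False = True
not W nor H = True nor True = False
not P = not False = True
not V = not False = True
not P and not V = True and True = True
(not W nor H) xor (not P and not V) = False xor True = True
So Statement 1 is true.

Statement 2: This is H nor (V -> not L).

not L = not True = False
V -> not L = False -> False = True
H nor (V -> not L) = True nor True = False
Thus Statement 2 is false.

Statement 3: Parsed as not (W iff V) or H

W iff V = False iff False = True
not (W iff V) = not True = False
not (W iff V) or H = False or True = True
Hence Statement 3 is true.

True statements: 2 (Statement 1, Statement 3).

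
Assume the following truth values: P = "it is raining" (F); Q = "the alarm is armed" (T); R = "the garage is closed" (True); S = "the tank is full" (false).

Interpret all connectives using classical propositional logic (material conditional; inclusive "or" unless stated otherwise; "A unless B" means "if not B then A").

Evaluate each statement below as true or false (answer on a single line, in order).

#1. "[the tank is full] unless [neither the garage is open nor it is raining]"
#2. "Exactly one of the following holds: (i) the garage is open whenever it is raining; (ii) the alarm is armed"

#1 T, #2 F

#1: This is S | (~R nor P).

~R = ~T = F
~R nor P = F nor F = T
S | (~R nor P) = F | T = T
So #1 is true.

#2: In symbols: (P -> ~R) xor Q

~R = ~T = F
P -> ~R = F -> F = T
(P -> ~R) xor Q = T xor T = F
So #2 is false.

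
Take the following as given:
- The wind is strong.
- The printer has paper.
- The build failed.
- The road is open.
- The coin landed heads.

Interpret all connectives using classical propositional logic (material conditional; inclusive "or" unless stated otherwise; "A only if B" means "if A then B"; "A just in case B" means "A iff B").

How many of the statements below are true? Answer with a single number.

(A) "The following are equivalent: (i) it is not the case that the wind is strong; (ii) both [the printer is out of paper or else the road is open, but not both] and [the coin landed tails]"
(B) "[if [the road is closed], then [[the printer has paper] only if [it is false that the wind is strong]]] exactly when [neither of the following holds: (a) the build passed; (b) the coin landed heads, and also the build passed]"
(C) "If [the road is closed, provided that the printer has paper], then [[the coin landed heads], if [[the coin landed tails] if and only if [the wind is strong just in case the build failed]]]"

3

Let G = "the wind is strong" (True), S = "the printer has paper" (True), R = "the road is closed" (False), U = "the coin landed heads" (True), Q = "the build passed" (False).

(A): Formalization: not G iff ((not S xor not R) and not U)

not G = not True = False
not S = not True = False
not R = not False = True
not S xor not R = False xor True = True
not U = not True = False
(not S xor not R) and not U = True and False = False
not G iff ((not S xor not R) and not U) = False iff False = True
So (A) is true.

(B): In symbols: (R -> (S -> not G)) iff (Q nor (U and Q))

not G = not True = False
S -> not G = True -> False = False
R -> (S -> not G) = False -> False = True
U and Q = True and False = False
Q nor (U and Q) = False nor False = True
(R -> (S -> not G)) iff (Q nor (U and Q)) = True iff True = True
Hence (B) is true.

(C): Parsed as (S -> R) -> ((not U iff (G iff not Q)) -> U)

S -> R = True -> False = False
not U = not True = False
not Q = not False = True
G iff not Q = True iff True = True
not U iff (G iff not Q) = False iff True = False
(not U iff (G iff not Q)) -> U = False -> True = True
(S -> R) -> ((not U iff (G iff not Q)) -> U) = False -> True = True
Hence (C) is true.

3 of the 3 statements are true ((A), (B), (C)).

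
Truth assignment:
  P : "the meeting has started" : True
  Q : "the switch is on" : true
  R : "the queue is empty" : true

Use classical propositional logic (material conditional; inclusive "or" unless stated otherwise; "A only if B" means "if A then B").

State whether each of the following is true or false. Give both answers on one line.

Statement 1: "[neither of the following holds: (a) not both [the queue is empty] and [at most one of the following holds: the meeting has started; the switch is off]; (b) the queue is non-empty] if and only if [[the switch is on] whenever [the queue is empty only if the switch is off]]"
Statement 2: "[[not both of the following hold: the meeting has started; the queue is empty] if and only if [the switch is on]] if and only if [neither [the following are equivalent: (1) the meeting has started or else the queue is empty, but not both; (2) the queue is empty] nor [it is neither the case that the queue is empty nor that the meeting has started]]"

Statement 1 True; Statement 2 False

Statement 1: Parsed as ((R nand (P nand ~Q)) nor ~R) <-> ((R -> ~Q) -> Q)

~Q = ~T = F
P nand ~Q = T nand F = T
R nand (P nand ~Q) = T nand T = F
~R = ~T = F
(R nand (P nand ~Q)) nor ~R = F nor F = T
~Q = ~T = F
R -> ~Q = T -> F = F
(R -> ~Q) -> Q = F -> T = T
((R nand (P nand ~Q)) nor ~R) <-> ((R -> ~Q) -> Q) = T <-> T = T
So Statement 1 is true.

Statement 2: Parsed as ((P nand R) <-> Q) <-> (((P xor R) <-> R) nor (R nor P))

P nand R = T nand T = F
(P nand R) <-> Q = F <-> T = F
P xor R = T xor T = F
(P xor R) <-> R = F <-> T = F
R nor P = T nor T = F
((P xor R) <-> R) nor (R nor P) = F nor F = T
((P nand R) <-> Q) <-> (((P xor R) <-> R) nor (R nor P)) = F <-> T = F
Hence Statement 2 is false.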